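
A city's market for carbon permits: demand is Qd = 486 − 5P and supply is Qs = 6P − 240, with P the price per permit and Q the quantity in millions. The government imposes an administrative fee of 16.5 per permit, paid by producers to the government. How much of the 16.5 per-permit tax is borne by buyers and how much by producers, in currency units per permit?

Without the tax, 486 − 5P = 6P − 240 gives 11P = 726, so P* = 66 and Q* = 156.
With the tax collected from producers, supply shifts: Qs = 6(P − 16.5) − 240.
Solving gives Q = 111 with buyers paying 75 and producers receiving 58.5 (the 16.5 wedge).
Burden on buyers: 9; on producers: 7.5. (They sum to 16.5.)

Buyers bear 9 per permit; producers bear 7.5 per permit.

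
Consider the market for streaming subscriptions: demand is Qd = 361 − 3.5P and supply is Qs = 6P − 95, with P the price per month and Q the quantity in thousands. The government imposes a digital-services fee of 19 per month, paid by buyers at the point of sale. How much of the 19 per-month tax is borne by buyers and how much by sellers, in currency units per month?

Buyers bear 12 per month; sellers bear 7 per month.

Without the tax, 361 − 3.5P = 6P − 95 gives 9.5P = 456, so P* = 48 and Q* = 193.
With the tax collected from buyers, demand (in seller-price terms) shifts: Qd = 361 − 3.5(P + 19).
Solving gives Q = 151 with buyers paying 60 and sellers receiving 41 (the 19 wedge).
Burden on buyers: 12; on sellers: 7. (They sum to 19.)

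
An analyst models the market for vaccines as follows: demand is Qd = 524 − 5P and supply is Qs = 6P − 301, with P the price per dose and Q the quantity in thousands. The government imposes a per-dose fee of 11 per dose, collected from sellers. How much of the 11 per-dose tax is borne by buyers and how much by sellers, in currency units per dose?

Before the tax: set 524 − 5P = 6P − 301 → P* = 75, Q* = 149.
With the tax collected from sellers, supply shifts: Qs = 6(P − 11) − 301.
Solving gives Q = 119 with buyers paying 81 and sellers receiving 70 (the 11 wedge).
Burden on buyers: 6; on sellers: 5. (They sum to 11.)

Buyers bear 6 per dose; sellers bear 5 per dose.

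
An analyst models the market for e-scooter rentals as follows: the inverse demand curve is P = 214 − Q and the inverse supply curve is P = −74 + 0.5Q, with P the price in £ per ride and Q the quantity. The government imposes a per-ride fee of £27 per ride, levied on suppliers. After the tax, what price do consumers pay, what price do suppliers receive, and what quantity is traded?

Inverting to Q(P) form: Qd = 214 − P; Qs = 2P + 148.
Without the tax, 214 − P = 2P + 148 gives 3P = 66, so P* = £22 and Q* = 192.
With the tax collected from suppliers, supply shifts: Qs = 2(P − 27) + 148.
New equilibrium: consumers pay £40, suppliers receive £13, Q = 174. (Wedge: Pb − Ps = 27.)
The less price-elastic side of the market bears the larger share of a per-unit tax.

Consumers pay £40; suppliers receive £13; quantity = 174.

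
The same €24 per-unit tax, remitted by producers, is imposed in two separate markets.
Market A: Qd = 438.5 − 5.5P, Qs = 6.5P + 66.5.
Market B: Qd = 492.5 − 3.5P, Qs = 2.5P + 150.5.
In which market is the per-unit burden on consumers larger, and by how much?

Market A, by €3.

Market A: pre-tax P* = €31, Q* = 268; post-tax Q = 196.5; per-unit burden on consumers = €13.
Market B: pre-tax P* = €57, Q* = 293; post-tax Q = 258; per-unit burden on consumers = €10.
Difference: €13 vs €10 → market A is larger by €3.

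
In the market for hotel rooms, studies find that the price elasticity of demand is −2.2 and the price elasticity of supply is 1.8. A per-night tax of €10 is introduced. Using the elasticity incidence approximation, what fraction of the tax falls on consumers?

Incidence ratio: consumers' share ≈ εs / (εs + |εd|) = 1.8 / (1.8 + 2.2) = 0.45.
Supply is the less elastic side, so consumers bear the smaller share.

Consumers' share ≈ 0.45.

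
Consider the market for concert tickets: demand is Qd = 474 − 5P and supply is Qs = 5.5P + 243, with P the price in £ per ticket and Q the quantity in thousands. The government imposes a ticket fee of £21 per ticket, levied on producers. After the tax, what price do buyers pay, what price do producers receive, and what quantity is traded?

Before the tax: set 474 − 5P = 5.5P + 243 → P* = £22, Q* = 364.
With the tax collected from producers, supply shifts: Qs = 5.5(P − 21) + 243.
Solving gives Q = 309 with buyers paying £33 and producers receiving £12 (the £21 wedge).

Buyers pay £33; producers receive £12; quantity = 309.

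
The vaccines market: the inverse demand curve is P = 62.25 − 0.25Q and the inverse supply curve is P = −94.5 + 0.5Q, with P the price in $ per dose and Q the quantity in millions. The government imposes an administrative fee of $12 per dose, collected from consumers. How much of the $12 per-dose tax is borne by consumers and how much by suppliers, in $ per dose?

Rewrite in direct form: Qd = 249 − 4P and Qs = 2P + 189.
Without the tax, 249 − 4P = 2P + 189 gives 6P = 60, so P* = $10 and Q* = 209.
With the tax collected from consumers, demand (in seller-price terms) shifts: Qd = 249 − 4(P + 12).
Solving gives Q = 193 with consumers paying $14 and suppliers receiving $2 (the $12 wedge).
Burden on consumers: $4; on suppliers: $8. (They sum to $12.)
The less price-elastic side of the market bears the larger share of a per-unit tax.

Consumers bear $4 per dose; suppliers bear $8 per dose.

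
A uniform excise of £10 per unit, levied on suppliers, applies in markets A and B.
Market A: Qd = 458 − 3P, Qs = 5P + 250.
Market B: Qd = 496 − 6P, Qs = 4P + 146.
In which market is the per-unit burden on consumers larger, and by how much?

Market A: pre-tax P* = £26, Q* = 380; post-tax Q = 361.25; per-unit burden on consumers = £6.25.
Market B: pre-tax P* = £35, Q* = 286; post-tax Q = 262; per-unit burden on consumers = £4.
Difference: £6.25 vs £4 → market A is larger by £2.25.

Market A, by £2.25.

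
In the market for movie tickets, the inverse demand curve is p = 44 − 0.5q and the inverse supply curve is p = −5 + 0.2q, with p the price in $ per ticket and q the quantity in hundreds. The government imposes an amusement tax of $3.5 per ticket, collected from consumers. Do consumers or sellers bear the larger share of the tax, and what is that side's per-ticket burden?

Consumers bear the larger share: $2.5 per ticket.

Rewrite in direct form: qd = 88 − 2p and qs = 5p + 25.
Before the tax: set 88 − 2p = 5p + 25 → p* = $9, q* = 70.
With the tax collected from consumers, demand (in seller-price terms) shifts: qd = 88 − 2(p + 3.5).
New equilibrium: consumers pay $11.5, sellers receive $8, q = 65. (Wedge: pb − ps = 3.5.)
Per-ticket burden: consumers $2.5, sellers $1.
Consumers take the larger share because demand is less price-elastic here (demand slope 2 vs supply slope 5).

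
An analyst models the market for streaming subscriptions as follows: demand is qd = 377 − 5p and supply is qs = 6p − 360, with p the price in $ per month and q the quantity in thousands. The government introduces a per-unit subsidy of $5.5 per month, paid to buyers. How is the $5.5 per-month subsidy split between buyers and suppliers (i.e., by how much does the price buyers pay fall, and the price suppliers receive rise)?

Buyers gain $3 per month; suppliers gain $2.5 per month.

Without the subsidy, 377 − 5p = 6p − 360 gives 11p = 737, so p* = $67 and q* = 42.
With a per-unit subsidy paid to buyers, each effectively pays p − 5.5, so demand becomes qd = 377 − 5(p − 5.5).
Solving gives q = 57 with buyers paying $64 and suppliers receiving $69.5 (the $5.5 wedge).
Gain to buyers: $3; to suppliers: $2.5. (They sum to $5.5.)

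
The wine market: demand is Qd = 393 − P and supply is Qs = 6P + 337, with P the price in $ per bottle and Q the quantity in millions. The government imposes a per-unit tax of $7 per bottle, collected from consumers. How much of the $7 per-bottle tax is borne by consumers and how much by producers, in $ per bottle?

Consumers bear $6 per bottle; producers bear $1 per bottle.

Without the tax, 393 − P = 6P + 337 gives 7P = 56, so P* = $8 and Q* = 385.
With the tax collected from consumers, demand (in seller-price terms) shifts: Qd = 393 − (P + 7).
Solving gives Q = 379 with consumers paying $14 and producers receiving $7 (the $7 wedge).
Burden on consumers: $6; on producers: $1. (They sum to $7.)
The less price-elastic side of the market bears the larger share of a per-unit tax.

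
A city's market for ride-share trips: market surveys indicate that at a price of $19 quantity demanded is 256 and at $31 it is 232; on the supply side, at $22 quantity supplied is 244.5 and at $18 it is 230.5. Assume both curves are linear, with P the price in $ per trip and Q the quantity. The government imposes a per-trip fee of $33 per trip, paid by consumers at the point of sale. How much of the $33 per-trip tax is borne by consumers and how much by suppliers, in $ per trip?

Demand slope: (232 − 256)/(31 − 19) = -2, so Qd = 294 − 2P.
Supply slope: (230.5 − 244.5)/(18 − 22) = 3.5, so Qs = 3.5P + 167.5.
Without the tax, 294 − 2P = 3.5P + 167.5 gives 5.5P = 126.5, so P* = $23 and Q* = 248.
With the tax collected from consumers, demand (in seller-price terms) shifts: Qd = 294 − 2(P + 33).
Solving gives Q = 206 with consumers paying $44 and suppliers receiving $11 (the $33 wedge).
Burden on consumers: $21; on suppliers: $12. (They sum to $33.)
The less price-elastic side of the market bears the larger share of a per-unit tax.

Consumers bear $21 per trip; suppliers bear $12 per trip.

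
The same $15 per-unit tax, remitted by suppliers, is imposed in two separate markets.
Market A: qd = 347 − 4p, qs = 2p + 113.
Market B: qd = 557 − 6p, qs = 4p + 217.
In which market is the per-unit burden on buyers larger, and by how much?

Market B, by $1.

Market A: pre-tax p* = $39, q* = 191; post-tax q = 171; per-unit burden on buyers = $5.
Market B: pre-tax p* = $34, q* = 353; post-tax q = 317; per-unit burden on buyers = $6.
Difference: $5 vs $6 → market B is larger by $1.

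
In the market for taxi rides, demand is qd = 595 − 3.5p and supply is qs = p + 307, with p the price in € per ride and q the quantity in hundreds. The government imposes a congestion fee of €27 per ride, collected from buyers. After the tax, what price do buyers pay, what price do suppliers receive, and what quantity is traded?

Buyers pay €70; suppliers receive €43; quantity = 350.

Before the tax: set 595 − 3.5p = p + 307 → p* = €64, q* = 371.
With the tax collected from buyers, demand (in seller-price terms) shifts: qd = 595 − 3.5(p + 27).
Solving gives q = 350 with buyers paying €70 and suppliers receiving €43 (the €27 wedge).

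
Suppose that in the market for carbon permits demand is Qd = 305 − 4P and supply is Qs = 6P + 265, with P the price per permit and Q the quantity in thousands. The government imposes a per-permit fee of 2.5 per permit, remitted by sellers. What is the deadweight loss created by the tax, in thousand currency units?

Deadweight loss = 7.5 thousand.

Without the tax, 305 − 4P = 6P + 265 gives 10P = 40, so P* = 4 and Q* = 289.
With the tax collected from sellers, supply shifts: Qs = 6(P − 2.5) + 265.
Solving gives Q = 283 with buyers paying 5.5 and sellers receiving 3 (the 2.5 wedge).
Quantity falls by |ΔQ| = |289 − 283| = 6.
DWL = ½ · t · |ΔQ| = ½ · 2.5 · 6 = 7.5.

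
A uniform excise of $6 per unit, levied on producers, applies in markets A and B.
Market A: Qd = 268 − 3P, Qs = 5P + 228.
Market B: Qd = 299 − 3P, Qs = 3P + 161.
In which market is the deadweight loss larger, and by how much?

Market A: pre-tax P* = $5, Q* = 253; post-tax Q = 241.75; deadweight loss = $33.75.
Market B: pre-tax P* = $23, Q* = 230; post-tax Q = 221; deadweight loss = $27.
Difference: $33.75 vs $27 → market A is larger by $6.75.

Market A, by $6.75.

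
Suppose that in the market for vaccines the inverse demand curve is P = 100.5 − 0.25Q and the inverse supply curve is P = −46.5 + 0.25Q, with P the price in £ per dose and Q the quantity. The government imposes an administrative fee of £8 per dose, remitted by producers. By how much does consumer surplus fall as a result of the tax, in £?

Consumer surplus falls by £1144.

Rewrite in direct form: Qd = 402 − 4P and Qs = 4P + 186.
Before the tax: set 402 − 4P = 4P + 186 → P* = £27, Q* = 294.
With the tax collected from producers, supply shifts: Qs = 4(P − 8) + 186.
New equilibrium: consumers pay £31, producers receive £23, Q = 278. (Wedge: Pb − Ps = 8.)
ΔCS is the trapezoid between Q = 278 and Q = 294 of height £4: ½ · (294 + 278) · 4 = £1144.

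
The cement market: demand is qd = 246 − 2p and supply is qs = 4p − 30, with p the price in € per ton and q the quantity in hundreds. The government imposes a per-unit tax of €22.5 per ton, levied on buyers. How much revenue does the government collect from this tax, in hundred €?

Tax revenue = €2790 hundred.

Before the tax: set 246 − 2p = 4p − 30 → p* = €46, q* = 154.
With the tax collected from buyers, demand (in seller-price terms) shifts: qd = 246 − 2(p + 22.5).
Solving gives q = 124 with buyers paying €61 and suppliers receiving €38.5 (the €22.5 wedge).
Revenue = t · Q = 22.5 · 124 = €2790.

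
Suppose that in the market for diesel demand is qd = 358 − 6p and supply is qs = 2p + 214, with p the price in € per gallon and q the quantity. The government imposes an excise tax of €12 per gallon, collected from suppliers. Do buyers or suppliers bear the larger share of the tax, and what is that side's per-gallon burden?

Suppliers bear the larger share: €9 per gallon.

Before the tax: set 358 − 6p = 2p + 214 → p* = €18, q* = 250.
With the tax collected from suppliers, supply shifts: qs = 2(p − 12) + 214.
New equilibrium: buyers pay €21, suppliers receive €9, q = 232. (Wedge: pb − ps = 12.)
Per-gallon burden: buyers €3, suppliers €9.
Suppliers take the larger share because supply is less price-elastic here (demand slope 6 vs supply slope 2).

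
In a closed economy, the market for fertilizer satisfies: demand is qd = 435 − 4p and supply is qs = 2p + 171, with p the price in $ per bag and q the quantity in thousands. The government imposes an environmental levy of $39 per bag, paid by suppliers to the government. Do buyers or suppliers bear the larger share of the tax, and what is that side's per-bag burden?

Suppliers bear the larger share: $26 per bag.

Without the tax, 435 − 4p = 2p + 171 gives 6p = 264, so p* = $44 and q* = 259.
With the tax collected from suppliers, supply shifts: qs = 2(p − 39) + 171.
Solving gives q = 207 with buyers paying $57 and suppliers receiving $18 (the $39 wedge).
Per-bag burden: buyers $13, suppliers $26.
Suppliers take the larger share because supply is less price-elastic here (demand slope 4 vs supply slope 2).
The less price-elastic side of the market bears the larger share of a per-unit tax.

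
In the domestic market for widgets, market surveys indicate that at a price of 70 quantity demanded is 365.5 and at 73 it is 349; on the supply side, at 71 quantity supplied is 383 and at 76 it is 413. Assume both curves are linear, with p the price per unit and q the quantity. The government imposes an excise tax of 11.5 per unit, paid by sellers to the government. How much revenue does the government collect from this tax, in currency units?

Demand slope: (349 − 365.5)/(73 − 70) = -5.5, so qd = 750.5 − 5.5p.
Supply slope: (413 − 383)/(76 − 71) = 6, so qs = 6p − 43.
Before the tax: set 750.5 − 5.5p = 6p − 43 → p* = 69, q* = 371.
With the tax collected from sellers, supply shifts: qs = 6(p − 11.5) − 43.
New equilibrium: buyers pay 75, sellers receive 63.5, q = 338. (Wedge: pb − ps = 11.5.)
Revenue = t · Q = 11.5 · 338 = 3887.

Tax revenue = 3887.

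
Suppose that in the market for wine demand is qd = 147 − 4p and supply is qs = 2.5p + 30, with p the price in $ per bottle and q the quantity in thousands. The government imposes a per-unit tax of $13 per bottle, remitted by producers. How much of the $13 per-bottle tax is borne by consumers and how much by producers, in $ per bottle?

Before the tax: set 147 − 4p = 2.5p + 30 → p* = $18, q* = 75.
With the tax collected from producers, supply shifts: qs = 2.5(p − 13) + 30.
Solving gives q = 55 with consumers paying $23 and producers receiving $10 (the $13 wedge).
Burden on consumers: $5; on producers: $8. (They sum to $13.)
The less price-elastic side of the market bears the larger share of a per-unit tax.

Consumers bear $5 per bottle; producers bear $8 per bottle.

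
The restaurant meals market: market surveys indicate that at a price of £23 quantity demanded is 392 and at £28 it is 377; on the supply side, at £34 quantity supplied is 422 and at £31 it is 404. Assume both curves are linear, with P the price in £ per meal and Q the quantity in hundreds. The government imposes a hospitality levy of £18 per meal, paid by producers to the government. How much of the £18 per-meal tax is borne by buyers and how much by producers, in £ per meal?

Demand slope: (377 − 392)/(28 − 23) = -3, so Qd = 461 − 3P.
Supply slope: (404 − 422)/(31 − 34) = 6, so Qs = 6P + 218.
Without the tax, 461 − 3P = 6P + 218 gives 9P = 243, so P* = £27 and Q* = 380.
With the tax collected from producers, supply shifts: Qs = 6(P − 18) + 218.
New equilibrium: buyers pay £39, producers receive £21, Q = 344. (Wedge: Pb − Ps = 18.)
Burden on buyers: £12; on producers: £6. (They sum to £18.)

Buyers bear £12 per meal; producers bear £6 per meal.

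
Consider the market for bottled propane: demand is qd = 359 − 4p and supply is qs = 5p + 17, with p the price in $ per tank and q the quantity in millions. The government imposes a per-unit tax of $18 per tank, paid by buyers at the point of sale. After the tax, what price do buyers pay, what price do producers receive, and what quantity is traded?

Without the tax, 359 − 4p = 5p + 17 gives 9p = 342, so p* = $38 and q* = 207.
With the tax collected from buyers, demand (in seller-price terms) shifts: qd = 359 − 4(p + 18).
Solving gives q = 167 with buyers paying $48 and producers receiving $30 (the $18 wedge).

Buyers pay $48; producers receive $30; quantity = 167.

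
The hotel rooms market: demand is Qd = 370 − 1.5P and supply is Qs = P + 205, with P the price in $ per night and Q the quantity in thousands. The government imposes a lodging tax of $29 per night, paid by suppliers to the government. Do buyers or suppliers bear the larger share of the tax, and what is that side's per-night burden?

Without the tax, 370 − 1.5P = P + 205 gives 2.5P = 165, so P* = $66 and Q* = 271.
With the tax collected from suppliers, supply shifts: Qs = (P − 29) + 205.
Solving gives Q = 253.6 with buyers paying $77.6 and suppliers receiving $48.6 (the $29 wedge).
Per-night burden: buyers $11.6, suppliers $17.4.
Suppliers take the larger share because supply is less price-elastic here (demand slope 1.5 vs supply slope 1).
The less price-elastic side of the market bears the larger share of a per-unit tax.

Suppliers bear the larger share: $17.4 per night.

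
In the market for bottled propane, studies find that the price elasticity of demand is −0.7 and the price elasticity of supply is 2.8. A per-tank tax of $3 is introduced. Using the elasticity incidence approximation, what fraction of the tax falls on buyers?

Incidence ratio: buyers' share ≈ εs / (εs + |εd|) = 2.8 / (2.8 + 0.7) = 0.8.
Supply is the more elastic side, so buyers bear the larger share.

Buyers' share ≈ 0.8.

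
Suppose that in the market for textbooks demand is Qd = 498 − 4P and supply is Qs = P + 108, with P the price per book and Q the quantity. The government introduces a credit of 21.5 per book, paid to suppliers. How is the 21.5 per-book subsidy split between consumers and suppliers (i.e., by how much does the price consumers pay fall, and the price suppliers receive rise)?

Before the subsidy: set 498 − 4P = P + 108 → P* = 78, Q* = 186.
With a per-unit subsidy paid to suppliers, each receives P + 21.5 per unit sold, so supply becomes Qs = (P + 21.5) + 108.
New equilibrium: consumers pay 73.7, suppliers receive 95.2, Q = 203.2. (Wedge: Pb − Ps = −21.5.)
Gain to consumers: 4.3; to suppliers: 17.2. (They sum to 21.5.)

Consumers gain 4.3 per book; suppliers gain 17.2 per book.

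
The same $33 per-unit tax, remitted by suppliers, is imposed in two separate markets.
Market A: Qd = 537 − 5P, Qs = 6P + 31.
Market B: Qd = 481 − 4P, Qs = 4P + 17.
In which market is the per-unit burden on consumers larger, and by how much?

Market A: pre-tax P* = $46, Q* = 307; post-tax Q = 217; per-unit burden on consumers = $18.
Market B: pre-tax P* = $58, Q* = 249; post-tax Q = 183; per-unit burden on consumers = $16.5.
Difference: $18 vs $16.5 → market A is larger by $1.5.

Market A, by $1.5.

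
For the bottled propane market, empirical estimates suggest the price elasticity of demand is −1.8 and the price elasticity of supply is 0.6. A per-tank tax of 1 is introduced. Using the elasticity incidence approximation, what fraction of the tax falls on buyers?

Buyers' share ≈ 0.25.

Incidence ratio: buyers' share ≈ εs / (εs + |εd|) = 0.6 / (0.6 + 1.8) = 0.25.
Supply is the less elastic side, so buyers bear the smaller share.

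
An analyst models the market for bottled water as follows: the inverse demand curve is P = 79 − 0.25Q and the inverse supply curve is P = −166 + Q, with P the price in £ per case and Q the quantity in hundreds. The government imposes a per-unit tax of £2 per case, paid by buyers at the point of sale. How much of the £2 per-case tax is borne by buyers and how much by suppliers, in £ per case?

Buyers bear £0.4 per case; suppliers bear £1.6 per case.

Inverting to Q(P) form: Qd = 316 − 4P; Qs = P + 166.
Before the tax: set 316 − 4P = P + 166 → P* = £30, Q* = 196.
With the tax collected from buyers, demand (in seller-price terms) shifts: Qd = 316 − 4(P + 2).
Solving gives Q = 194.4 with buyers paying £30.4 and suppliers receiving £28.4 (the £2 wedge).
Burden on buyers: £0.4; on suppliers: £1.6. (They sum to £2.)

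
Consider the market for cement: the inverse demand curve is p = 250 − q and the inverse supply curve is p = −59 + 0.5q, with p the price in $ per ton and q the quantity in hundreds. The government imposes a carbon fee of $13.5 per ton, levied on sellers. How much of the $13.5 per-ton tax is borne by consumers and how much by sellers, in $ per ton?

Rewrite in direct form: qd = 250 − p and qs = 2p + 118.
Before the tax: set 250 − p = 2p + 118 → p* = $44, q* = 206.
With the tax collected from sellers, supply shifts: qs = 2(p − 13.5) + 118.
New equilibrium: consumers pay $53, sellers receive $39.5, q = 197. (Wedge: pb − ps = 13.5.)
Burden on consumers: $9; on sellers: $4.5. (They sum to $13.5.)

Consumers bear $9 per ton; sellers bear $4.5 per ton.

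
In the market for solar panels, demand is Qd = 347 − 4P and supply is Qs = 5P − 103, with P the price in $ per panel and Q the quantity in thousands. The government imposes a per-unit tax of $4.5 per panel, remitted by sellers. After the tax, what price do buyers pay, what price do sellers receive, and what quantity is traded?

Buyers pay $52.5; sellers receive $48; quantity = 137.

Before the tax: set 347 − 4P = 5P − 103 → P* = $50, Q* = 147.
With the tax collected from sellers, supply shifts: Qs = 5(P − 4.5) − 103.
Solving gives Q = 137 with buyers paying $52.5 and sellers receiving $48 (the $4.5 wedge).
The less price-elastic side of the market bears the larger share of a per-unit tax.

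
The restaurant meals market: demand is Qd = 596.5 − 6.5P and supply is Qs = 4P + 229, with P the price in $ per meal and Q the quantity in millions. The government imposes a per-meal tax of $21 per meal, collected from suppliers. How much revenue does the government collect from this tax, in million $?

Before the tax: set 596.5 − 6.5P = 4P + 229 → P* = $35, Q* = 369.
With the tax collected from suppliers, supply shifts: Qs = 4(P − 21) + 229.
New equilibrium: buyers pay $43, suppliers receive $22, Q = 317. (Wedge: Pb − Ps = 21.)
Revenue = t · Q = 21 · 317 = $6657.

Tax revenue = $6657 million.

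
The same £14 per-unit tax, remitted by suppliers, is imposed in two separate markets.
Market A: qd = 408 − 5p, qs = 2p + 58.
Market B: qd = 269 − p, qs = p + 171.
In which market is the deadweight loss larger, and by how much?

Market A, by £91.

Market A: pre-tax p* = £50, q* = 158; post-tax q = 138; deadweight loss = £140.
Market B: pre-tax p* = £49, q* = 220; post-tax q = 213; deadweight loss = £49.
Difference: £140 vs £49 → market A is larger by £91.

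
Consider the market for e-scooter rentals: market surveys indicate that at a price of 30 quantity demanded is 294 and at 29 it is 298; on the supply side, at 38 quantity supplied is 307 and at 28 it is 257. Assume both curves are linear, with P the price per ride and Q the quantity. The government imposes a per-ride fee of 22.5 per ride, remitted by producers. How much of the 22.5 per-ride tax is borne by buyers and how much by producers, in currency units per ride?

Demand slope: (298 − 294)/(29 − 30) = -4, so Qd = 414 − 4P.
Supply slope: (257 − 307)/(28 − 38) = 5, so Qs = 5P + 117.
Without the tax, 414 − 4P = 5P + 117 gives 9P = 297, so P* = 33 and Q* = 282.
With the tax collected from producers, supply shifts: Qs = 5(P − 22.5) + 117.
New equilibrium: buyers pay 45.5, producers receive 23, Q = 232. (Wedge: Pb − Ps = 22.5.)
Burden on buyers: 12.5; on producers: 10. (They sum to 22.5.)
The less price-elastic side of the market bears the larger share of a per-unit tax.

Buyers bear 12.5 per ride; producers bear 10 per ride.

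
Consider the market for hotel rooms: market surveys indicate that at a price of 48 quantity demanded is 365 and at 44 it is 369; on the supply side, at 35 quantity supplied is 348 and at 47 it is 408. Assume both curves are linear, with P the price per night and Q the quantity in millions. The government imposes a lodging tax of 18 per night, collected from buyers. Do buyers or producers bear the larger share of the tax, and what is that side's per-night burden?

Buyers bear the larger share: 15 per night.

Demand slope: (369 − 365)/(44 − 48) = -1, so Qd = 413 − P.
Supply slope: (408 − 348)/(47 − 35) = 5, so Qs = 5P + 173.
Before the tax: set 413 − P = 5P + 173 → P* = 40, Q* = 373.
With the tax collected from buyers, demand (in seller-price terms) shifts: Qd = 413 − (P + 18).
Solving gives Q = 358 with buyers paying 55 and producers receiving 37 (the 18 wedge).
Per-night burden: buyers 15, producers 3.
Buyers take the larger share because demand is less price-elastic here (demand slope 1 vs supply slope 5).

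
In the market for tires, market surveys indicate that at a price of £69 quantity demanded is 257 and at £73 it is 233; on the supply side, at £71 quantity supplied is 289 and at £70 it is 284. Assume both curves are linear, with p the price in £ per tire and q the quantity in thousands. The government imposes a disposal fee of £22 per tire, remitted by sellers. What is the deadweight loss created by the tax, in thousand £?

Demand slope: (233 − 257)/(73 − 69) = -6, so qd = 671 − 6p.
Supply slope: (284 − 289)/(70 − 71) = 5, so qs = 5p − 66.
Before the tax: set 671 − 6p = 5p − 66 → p* = £67, q* = 269.
With the tax collected from sellers, supply shifts: qs = 5(p − 22) − 66.
New equilibrium: buyers pay £77, sellers receive £55, q = 209. (Wedge: pb − ps = 22.)
Quantity falls by |ΔQ| = |269 − 209| = 60.
DWL = ½ · t · |ΔQ| = ½ · 22 · 60 = £660.

Deadweight loss = £660 thousand.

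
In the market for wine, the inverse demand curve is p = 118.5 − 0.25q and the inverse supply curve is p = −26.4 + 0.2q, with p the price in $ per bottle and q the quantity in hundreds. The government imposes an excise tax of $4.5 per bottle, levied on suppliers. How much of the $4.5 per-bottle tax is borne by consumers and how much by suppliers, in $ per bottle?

Inverting to q(p) form: qd = 474 − 4p; qs = 5p + 132.
Without the tax, 474 − 4p = 5p + 132 gives 9p = 342, so p* = $38 and q* = 322.
With the tax collected from suppliers, supply shifts: qs = 5(p − 4.5) + 132.
Solving gives q = 312 with consumers paying $40.5 and suppliers receiving $36 (the $4.5 wedge).
Burden on consumers: $2.5; on suppliers: $2. (They sum to $4.5.)

Consumers bear $2.5 per bottle; suppliers bear $2 per bottle.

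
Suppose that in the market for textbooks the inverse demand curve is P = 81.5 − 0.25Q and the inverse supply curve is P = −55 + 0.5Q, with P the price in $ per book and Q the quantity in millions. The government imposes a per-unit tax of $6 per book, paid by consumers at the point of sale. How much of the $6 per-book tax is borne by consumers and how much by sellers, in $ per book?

Rewrite in direct form: Qd = 326 − 4P and Qs = 2P + 110.
Without the tax, 326 − 4P = 2P + 110 gives 6P = 216, so P* = $36 and Q* = 182.
With the tax collected from consumers, demand (in seller-price terms) shifts: Qd = 326 − 4(P + 6).
New equilibrium: consumers pay $38, sellers receive $32, Q = 174. (Wedge: Pb − Ps = 6.)
Burden on consumers: $2; on sellers: $4. (They sum to $6.)
The less price-elastic side of the market bears the larger share of a per-unit tax.

Consumers bear $2 per book; sellers bear $4 per book.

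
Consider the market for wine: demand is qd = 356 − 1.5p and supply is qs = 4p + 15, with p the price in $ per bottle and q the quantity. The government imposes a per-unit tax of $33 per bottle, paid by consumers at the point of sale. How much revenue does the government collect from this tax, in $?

Tax revenue = $7491.

Before the tax: set 356 − 1.5p = 4p + 15 → p* = $62, q* = 263.
With the tax collected from consumers, demand (in seller-price terms) shifts: qd = 356 − 1.5(p + 33).
New equilibrium: consumers pay $86, sellers receive $53, q = 227. (Wedge: pb − ps = 33.)
Revenue = t · Q = 33 · 227 = $7491.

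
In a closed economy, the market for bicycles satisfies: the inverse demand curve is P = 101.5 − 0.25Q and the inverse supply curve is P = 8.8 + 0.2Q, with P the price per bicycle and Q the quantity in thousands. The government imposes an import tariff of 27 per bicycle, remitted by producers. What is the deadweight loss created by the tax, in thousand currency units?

Deadweight loss = 810 thousand.

Inverting to Q(P) form: Qd = 406 − 4P; Qs = 5P − 44.
Before the tax: set 406 − 4P = 5P − 44 → P* = 50, Q* = 206.
With the tax collected from producers, supply shifts: Qs = 5(P − 27) − 44.
Solving gives Q = 146 with buyers paying 65 and producers receiving 38 (the 27 wedge).
Quantity falls by |ΔQ| = |206 − 146| = 60.
DWL = ½ · t · |ΔQ| = ½ · 27 · 60 = 810.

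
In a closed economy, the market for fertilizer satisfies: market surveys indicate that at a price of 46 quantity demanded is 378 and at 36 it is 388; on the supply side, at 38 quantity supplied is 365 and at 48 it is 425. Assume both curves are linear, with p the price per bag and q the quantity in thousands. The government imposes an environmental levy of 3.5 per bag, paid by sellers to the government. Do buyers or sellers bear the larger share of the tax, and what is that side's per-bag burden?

Demand slope: (388 − 378)/(36 − 46) = -1, so qd = 424 − p.
Supply slope: (425 − 365)/(48 − 38) = 6, so qs = 6p + 137.
Before the tax: set 424 − p = 6p + 137 → p* = 41, q* = 383.
With the tax collected from sellers, supply shifts: qs = 6(p − 3.5) + 137.
New equilibrium: buyers pay 44, sellers receive 40.5, q = 380. (Wedge: pb − ps = 3.5.)
Per-bag burden: buyers 3, sellers 0.5.
Buyers take the larger share because demand is less price-elastic here (demand slope 1 vs supply slope 6).

Buyers bear the larger share: 3 per bag.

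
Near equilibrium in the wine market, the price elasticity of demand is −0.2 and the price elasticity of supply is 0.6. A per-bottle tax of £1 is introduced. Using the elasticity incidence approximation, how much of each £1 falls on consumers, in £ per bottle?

Consumers bear ≈ £0.75 per bottle.

Incidence ratio: consumers' share ≈ εs / (εs + |εd|) = 0.6 / (0.6 + 0.2) = 0.75.
So consumers bear ≈ 0.75 × £1 = £0.75; suppliers bear £0.25.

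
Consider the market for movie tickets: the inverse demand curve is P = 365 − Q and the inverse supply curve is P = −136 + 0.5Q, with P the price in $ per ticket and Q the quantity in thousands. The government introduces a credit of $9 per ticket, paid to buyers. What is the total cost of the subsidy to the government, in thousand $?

Government outlay = $3060 thousand.

Rewrite in direct form: Qd = 365 − P and Qs = 2P + 272.
Without the subsidy, 365 − P = 2P + 272 gives 3P = 93, so P* = $31 and Q* = 334.
With a per-unit subsidy paid to buyers, each effectively pays P − 9, so demand becomes Qd = 365 − (P − 9).
Solving gives Q = 340 with buyers paying $25 and suppliers receiving $34 (the $9 wedge).
Outlay = t · Q = 9 · 340 = $3060.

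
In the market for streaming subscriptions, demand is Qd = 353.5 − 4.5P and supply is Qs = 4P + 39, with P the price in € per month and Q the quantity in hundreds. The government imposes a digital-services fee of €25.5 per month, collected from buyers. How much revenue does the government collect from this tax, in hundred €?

Without the tax, 353.5 − 4.5P = 4P + 39 gives 8.5P = 314.5, so P* = €37 and Q* = 187.
With the tax collected from buyers, demand (in seller-price terms) shifts: Qd = 353.5 − 4.5(P + 25.5).
Solving gives Q = 133 with buyers paying €49 and sellers receiving €23.5 (the €25.5 wedge).
Revenue = t · Q = 25.5 · 133 = €3391.5.

Tax revenue = €3391.5 hundred.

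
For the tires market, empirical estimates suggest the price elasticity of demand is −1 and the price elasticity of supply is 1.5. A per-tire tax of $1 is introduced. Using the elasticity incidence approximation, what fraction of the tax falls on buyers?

Incidence ratio: buyers' share ≈ εs / (εs + |εd|) = 1.5 / (1.5 + 1) = 0.6.
Supply is the more elastic side, so buyers bear the larger share.

Buyers' share ≈ 0.6.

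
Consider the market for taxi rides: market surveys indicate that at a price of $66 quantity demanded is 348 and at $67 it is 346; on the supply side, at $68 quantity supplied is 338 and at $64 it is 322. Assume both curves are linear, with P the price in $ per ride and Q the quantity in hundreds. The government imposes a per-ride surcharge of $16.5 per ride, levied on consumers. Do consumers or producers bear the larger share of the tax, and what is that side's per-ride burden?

Consumers bear the larger share: $11 per ride.

Demand slope: (346 − 348)/(67 − 66) = -2, so Qd = 480 − 2P.
Supply slope: (322 − 338)/(64 − 68) = 4, so Qs = 4P + 66.
Without the tax, 480 − 2P = 4P + 66 gives 6P = 414, so P* = $69 and Q* = 342.
With the tax collected from consumers, demand (in seller-price terms) shifts: Qd = 480 − 2(P + 16.5).
Solving gives Q = 320 with consumers paying $80 and producers receiving $63.5 (the $16.5 wedge).
Per-ride burden: consumers $11, producers $5.5.
Consumers take the larger share because demand is less price-elastic here (demand slope 2 vs supply slope 4).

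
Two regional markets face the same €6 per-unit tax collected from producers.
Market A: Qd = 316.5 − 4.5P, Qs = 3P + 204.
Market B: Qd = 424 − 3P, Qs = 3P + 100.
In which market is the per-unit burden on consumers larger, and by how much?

Market A: pre-tax P* = €15, Q* = 249; post-tax Q = 238.2; per-unit burden on consumers = €2.4.
Market B: pre-tax P* = €54, Q* = 262; post-tax Q = 253; per-unit burden on consumers = €3.
Difference: €2.4 vs €3 → market B is larger by €0.6.

Market B, by €0.6.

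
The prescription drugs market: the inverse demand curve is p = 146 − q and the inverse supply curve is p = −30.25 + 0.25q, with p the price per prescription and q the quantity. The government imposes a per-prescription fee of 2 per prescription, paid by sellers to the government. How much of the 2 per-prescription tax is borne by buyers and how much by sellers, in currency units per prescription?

Inverting to q(p) form: qd = 146 − p; qs = 4p + 121.
Without the tax, 146 − p = 4p + 121 gives 5p = 25, so p* = 5 and q* = 141.
With the tax collected from sellers, supply shifts: qs = 4(p − 2) + 121.
New equilibrium: buyers pay 6.6, sellers receive 4.6, q = 139.4. (Wedge: pb − ps = 2.)
Burden on buyers: 1.6; on sellers: 0.4. (They sum to 2.)

Buyers bear 1.6 per prescription; sellers bear 0.4 per prescription.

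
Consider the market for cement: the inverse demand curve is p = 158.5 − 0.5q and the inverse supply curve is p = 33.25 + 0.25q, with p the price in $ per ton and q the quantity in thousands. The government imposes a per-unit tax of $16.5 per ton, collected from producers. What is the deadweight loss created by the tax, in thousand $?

Inverting to q(p) form: qd = 317 − 2p; qs = 4p − 133.
Without the tax, 317 − 2p = 4p − 133 gives 6p = 450, so p* = $75 and q* = 167.
With the tax collected from producers, supply shifts: qs = 4(p − 16.5) − 133.
Solving gives q = 145 with consumers paying $86 and producers receiving $69.5 (the $16.5 wedge).
Quantity falls by |ΔQ| = |167 − 145| = 22.
DWL = ½ · t · |ΔQ| = ½ · 16.5 · 22 = $181.5.

Deadweight loss = $181.5 thousand.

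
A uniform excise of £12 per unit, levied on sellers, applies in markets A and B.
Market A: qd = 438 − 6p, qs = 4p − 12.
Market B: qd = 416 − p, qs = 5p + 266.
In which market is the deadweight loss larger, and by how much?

Market A: pre-tax p* = £45, q* = 168; post-tax q = 139.2; deadweight loss = £172.8.
Market B: pre-tax p* = £25, q* = 391; post-tax q = 381; deadweight loss = £60.
Difference: £172.8 vs £60 → market A is larger by £112.8.

Market A, by £112.8.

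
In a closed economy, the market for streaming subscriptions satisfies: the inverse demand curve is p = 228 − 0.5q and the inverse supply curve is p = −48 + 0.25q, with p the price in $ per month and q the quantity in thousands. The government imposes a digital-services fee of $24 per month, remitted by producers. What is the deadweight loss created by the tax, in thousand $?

Inverting to q(p) form: qd = 456 − 2p; qs = 4p + 192.
Before the tax: set 456 − 2p = 4p + 192 → p* = $44, q* = 368.
With the tax collected from producers, supply shifts: qs = 4(p − 24) + 192.
New equilibrium: buyers pay $60, producers receive $36, q = 336. (Wedge: pb − ps = 24.)
Quantity falls by |ΔQ| = |368 − 336| = 32.
DWL = ½ · t · |ΔQ| = ½ · 24 · 32 = $384.

Deadweight loss = $384 thousand.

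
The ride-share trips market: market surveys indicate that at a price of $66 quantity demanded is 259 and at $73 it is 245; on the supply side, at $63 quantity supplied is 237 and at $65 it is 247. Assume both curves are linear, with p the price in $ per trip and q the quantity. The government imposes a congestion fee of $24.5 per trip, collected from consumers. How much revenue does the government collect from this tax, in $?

Tax revenue = $5439.

Demand slope: (245 − 259)/(73 − 66) = -2, so qd = 391 − 2p.
Supply slope: (247 − 237)/(65 − 63) = 5, so qs = 5p − 78.
Before the tax: set 391 − 2p = 5p − 78 → p* = $67, q* = 257.
With the tax collected from consumers, demand (in seller-price terms) shifts: qd = 391 − 2(p + 24.5).
Solving gives q = 222 with consumers paying $84.5 and sellers receiving $60 (the $24.5 wedge).
Revenue = t · Q = 24.5 · 222 = $5439.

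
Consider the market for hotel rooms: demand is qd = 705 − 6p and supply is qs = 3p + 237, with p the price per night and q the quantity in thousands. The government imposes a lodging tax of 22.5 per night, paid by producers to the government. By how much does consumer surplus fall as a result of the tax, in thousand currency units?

Consumer surplus falls by 2778.75 thousand.

Before the tax: set 705 − 6p = 3p + 237 → p* = 52, q* = 393.
With the tax collected from producers, supply shifts: qs = 3(p − 22.5) + 237.
Solving gives q = 348 with buyers paying 59.5 and producers receiving 37 (the 22.5 wedge).
ΔCS is the trapezoid between Q = 348 and Q = 393 of height 7.5: ½ · (393 + 348) · 7.5 = 2778.75.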